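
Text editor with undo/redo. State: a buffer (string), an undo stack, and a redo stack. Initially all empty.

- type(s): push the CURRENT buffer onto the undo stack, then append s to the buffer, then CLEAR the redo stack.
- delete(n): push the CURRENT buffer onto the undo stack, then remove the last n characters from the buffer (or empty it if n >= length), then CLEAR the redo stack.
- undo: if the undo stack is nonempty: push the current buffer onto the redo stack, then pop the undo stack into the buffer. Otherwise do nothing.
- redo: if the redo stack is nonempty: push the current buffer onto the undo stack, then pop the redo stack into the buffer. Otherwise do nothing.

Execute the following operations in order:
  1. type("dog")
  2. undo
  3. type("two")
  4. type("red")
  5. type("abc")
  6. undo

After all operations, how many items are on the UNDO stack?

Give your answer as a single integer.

After op 1 (type): buf='dog' undo_depth=1 redo_depth=0
After op 2 (undo): buf='(empty)' undo_depth=0 redo_depth=1
After op 3 (type): buf='two' undo_depth=1 redo_depth=0
After op 4 (type): buf='twored' undo_depth=2 redo_depth=0
After op 5 (type): buf='tworedabc' undo_depth=3 redo_depth=0
After op 6 (undo): buf='twored' undo_depth=2 redo_depth=1

Answer: 2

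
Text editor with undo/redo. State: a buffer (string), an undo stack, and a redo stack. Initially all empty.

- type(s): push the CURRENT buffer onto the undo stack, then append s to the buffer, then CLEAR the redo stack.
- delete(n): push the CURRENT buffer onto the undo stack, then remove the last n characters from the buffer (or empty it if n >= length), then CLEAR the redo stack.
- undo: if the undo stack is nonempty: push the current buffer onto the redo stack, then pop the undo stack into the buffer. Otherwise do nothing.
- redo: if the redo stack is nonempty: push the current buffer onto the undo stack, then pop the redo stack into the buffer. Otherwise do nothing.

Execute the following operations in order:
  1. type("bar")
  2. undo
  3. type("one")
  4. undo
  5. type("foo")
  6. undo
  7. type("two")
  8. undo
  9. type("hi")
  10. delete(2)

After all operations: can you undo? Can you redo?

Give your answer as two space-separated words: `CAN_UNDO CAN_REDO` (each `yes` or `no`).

After op 1 (type): buf='bar' undo_depth=1 redo_depth=0
After op 2 (undo): buf='(empty)' undo_depth=0 redo_depth=1
After op 3 (type): buf='one' undo_depth=1 redo_depth=0
After op 4 (undo): buf='(empty)' undo_depth=0 redo_depth=1
After op 5 (type): buf='foo' undo_depth=1 redo_depth=0
After op 6 (undo): buf='(empty)' undo_depth=0 redo_depth=1
After op 7 (type): buf='two' undo_depth=1 redo_depth=0
After op 8 (undo): buf='(empty)' undo_depth=0 redo_depth=1
After op 9 (type): buf='hi' undo_depth=1 redo_depth=0
After op 10 (delete): buf='(empty)' undo_depth=2 redo_depth=0

Answer: yes no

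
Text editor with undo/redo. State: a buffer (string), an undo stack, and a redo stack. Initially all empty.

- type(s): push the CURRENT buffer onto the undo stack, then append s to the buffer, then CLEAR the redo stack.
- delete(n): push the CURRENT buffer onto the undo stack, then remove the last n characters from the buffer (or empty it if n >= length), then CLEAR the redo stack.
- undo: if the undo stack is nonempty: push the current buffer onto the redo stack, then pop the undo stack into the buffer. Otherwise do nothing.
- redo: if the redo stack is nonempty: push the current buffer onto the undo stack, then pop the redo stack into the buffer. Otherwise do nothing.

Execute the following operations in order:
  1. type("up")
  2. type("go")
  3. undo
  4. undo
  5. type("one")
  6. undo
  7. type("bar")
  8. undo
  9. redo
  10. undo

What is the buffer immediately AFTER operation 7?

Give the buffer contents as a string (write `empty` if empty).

After op 1 (type): buf='up' undo_depth=1 redo_depth=0
After op 2 (type): buf='upgo' undo_depth=2 redo_depth=0
After op 3 (undo): buf='up' undo_depth=1 redo_depth=1
After op 4 (undo): buf='(empty)' undo_depth=0 redo_depth=2
After op 5 (type): buf='one' undo_depth=1 redo_depth=0
After op 6 (undo): buf='(empty)' undo_depth=0 redo_depth=1
After op 7 (type): buf='bar' undo_depth=1 redo_depth=0

Answer: bar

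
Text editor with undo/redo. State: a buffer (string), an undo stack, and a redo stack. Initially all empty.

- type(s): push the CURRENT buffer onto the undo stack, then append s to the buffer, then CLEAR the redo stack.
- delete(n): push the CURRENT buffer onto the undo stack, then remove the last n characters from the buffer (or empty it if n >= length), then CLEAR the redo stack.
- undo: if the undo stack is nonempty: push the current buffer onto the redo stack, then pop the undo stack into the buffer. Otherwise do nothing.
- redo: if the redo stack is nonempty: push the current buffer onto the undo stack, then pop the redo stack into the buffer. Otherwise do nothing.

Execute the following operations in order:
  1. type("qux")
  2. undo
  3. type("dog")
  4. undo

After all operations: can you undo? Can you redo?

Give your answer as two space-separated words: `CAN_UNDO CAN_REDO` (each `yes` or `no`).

After op 1 (type): buf='qux' undo_depth=1 redo_depth=0
After op 2 (undo): buf='(empty)' undo_depth=0 redo_depth=1
After op 3 (type): buf='dog' undo_depth=1 redo_depth=0
After op 4 (undo): buf='(empty)' undo_depth=0 redo_depth=1

Answer: no yes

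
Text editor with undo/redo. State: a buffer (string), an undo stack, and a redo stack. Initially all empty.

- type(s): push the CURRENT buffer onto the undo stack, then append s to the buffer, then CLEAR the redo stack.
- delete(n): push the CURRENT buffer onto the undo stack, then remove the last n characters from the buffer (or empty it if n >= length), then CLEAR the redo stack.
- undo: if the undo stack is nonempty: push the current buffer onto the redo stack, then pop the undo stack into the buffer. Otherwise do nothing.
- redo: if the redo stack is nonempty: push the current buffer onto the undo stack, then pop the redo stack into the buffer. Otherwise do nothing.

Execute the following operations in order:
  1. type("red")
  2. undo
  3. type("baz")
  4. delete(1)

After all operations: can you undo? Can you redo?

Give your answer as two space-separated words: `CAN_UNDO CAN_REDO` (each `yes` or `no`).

After op 1 (type): buf='red' undo_depth=1 redo_depth=0
After op 2 (undo): buf='(empty)' undo_depth=0 redo_depth=1
After op 3 (type): buf='baz' undo_depth=1 redo_depth=0
After op 4 (delete): buf='ba' undo_depth=2 redo_depth=0

Answer: yes no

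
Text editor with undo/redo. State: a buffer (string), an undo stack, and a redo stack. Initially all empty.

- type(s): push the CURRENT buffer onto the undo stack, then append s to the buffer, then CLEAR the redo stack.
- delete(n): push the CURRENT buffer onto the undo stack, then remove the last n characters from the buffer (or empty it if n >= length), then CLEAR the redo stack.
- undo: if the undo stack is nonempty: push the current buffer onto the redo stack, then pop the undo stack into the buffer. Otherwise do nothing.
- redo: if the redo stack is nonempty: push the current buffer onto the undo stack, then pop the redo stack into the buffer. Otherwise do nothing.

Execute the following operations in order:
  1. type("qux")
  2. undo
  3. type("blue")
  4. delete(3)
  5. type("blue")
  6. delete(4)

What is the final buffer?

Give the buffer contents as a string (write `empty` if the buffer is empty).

Answer: b

Derivation:
After op 1 (type): buf='qux' undo_depth=1 redo_depth=0
After op 2 (undo): buf='(empty)' undo_depth=0 redo_depth=1
After op 3 (type): buf='blue' undo_depth=1 redo_depth=0
After op 4 (delete): buf='b' undo_depth=2 redo_depth=0
After op 5 (type): buf='bblue' undo_depth=3 redo_depth=0
After op 6 (delete): buf='b' undo_depth=4 redo_depth=0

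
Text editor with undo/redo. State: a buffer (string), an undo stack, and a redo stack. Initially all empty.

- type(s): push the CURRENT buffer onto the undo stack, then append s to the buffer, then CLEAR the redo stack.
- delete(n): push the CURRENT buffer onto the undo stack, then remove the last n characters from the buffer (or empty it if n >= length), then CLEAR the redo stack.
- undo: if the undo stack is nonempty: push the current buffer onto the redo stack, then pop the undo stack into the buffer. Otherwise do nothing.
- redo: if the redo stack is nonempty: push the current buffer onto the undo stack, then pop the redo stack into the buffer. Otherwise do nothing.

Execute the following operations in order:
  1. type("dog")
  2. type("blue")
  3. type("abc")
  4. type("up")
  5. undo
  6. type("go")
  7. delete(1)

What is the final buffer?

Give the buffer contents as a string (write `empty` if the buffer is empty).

Answer: dogblueabcg

Derivation:
After op 1 (type): buf='dog' undo_depth=1 redo_depth=0
After op 2 (type): buf='dogblue' undo_depth=2 redo_depth=0
After op 3 (type): buf='dogblueabc' undo_depth=3 redo_depth=0
After op 4 (type): buf='dogblueabcup' undo_depth=4 redo_depth=0
After op 5 (undo): buf='dogblueabc' undo_depth=3 redo_depth=1
After op 6 (type): buf='dogblueabcgo' undo_depth=4 redo_depth=0
After op 7 (delete): buf='dogblueabcg' undo_depth=5 redo_depth=0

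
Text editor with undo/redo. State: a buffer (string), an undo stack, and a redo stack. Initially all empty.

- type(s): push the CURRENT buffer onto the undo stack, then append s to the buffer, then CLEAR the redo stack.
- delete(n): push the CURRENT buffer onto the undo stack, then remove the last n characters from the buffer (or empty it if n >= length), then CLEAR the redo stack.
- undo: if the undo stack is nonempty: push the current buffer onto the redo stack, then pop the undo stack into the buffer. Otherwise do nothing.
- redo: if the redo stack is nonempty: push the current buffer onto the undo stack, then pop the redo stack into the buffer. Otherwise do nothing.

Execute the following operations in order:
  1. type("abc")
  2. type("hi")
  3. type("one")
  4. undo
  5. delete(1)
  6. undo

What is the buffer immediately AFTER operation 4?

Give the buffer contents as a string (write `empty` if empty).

Answer: abchi

Derivation:
After op 1 (type): buf='abc' undo_depth=1 redo_depth=0
After op 2 (type): buf='abchi' undo_depth=2 redo_depth=0
After op 3 (type): buf='abchione' undo_depth=3 redo_depth=0
After op 4 (undo): buf='abchi' undo_depth=2 redo_depth=1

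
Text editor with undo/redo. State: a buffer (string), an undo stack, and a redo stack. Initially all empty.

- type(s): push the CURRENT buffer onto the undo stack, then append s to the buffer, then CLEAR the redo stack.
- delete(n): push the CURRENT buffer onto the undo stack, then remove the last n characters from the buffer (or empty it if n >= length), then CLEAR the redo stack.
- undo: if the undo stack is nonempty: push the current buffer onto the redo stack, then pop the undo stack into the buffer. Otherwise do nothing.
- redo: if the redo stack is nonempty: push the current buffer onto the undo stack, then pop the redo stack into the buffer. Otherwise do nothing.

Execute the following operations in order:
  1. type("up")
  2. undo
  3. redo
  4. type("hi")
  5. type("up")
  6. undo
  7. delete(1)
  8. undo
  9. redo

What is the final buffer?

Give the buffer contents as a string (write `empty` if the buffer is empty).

After op 1 (type): buf='up' undo_depth=1 redo_depth=0
After op 2 (undo): buf='(empty)' undo_depth=0 redo_depth=1
After op 3 (redo): buf='up' undo_depth=1 redo_depth=0
After op 4 (type): buf='uphi' undo_depth=2 redo_depth=0
After op 5 (type): buf='uphiup' undo_depth=3 redo_depth=0
After op 6 (undo): buf='uphi' undo_depth=2 redo_depth=1
After op 7 (delete): buf='uph' undo_depth=3 redo_depth=0
After op 8 (undo): buf='uphi' undo_depth=2 redo_depth=1
After op 9 (redo): buf='uph' undo_depth=3 redo_depth=0

Answer: uph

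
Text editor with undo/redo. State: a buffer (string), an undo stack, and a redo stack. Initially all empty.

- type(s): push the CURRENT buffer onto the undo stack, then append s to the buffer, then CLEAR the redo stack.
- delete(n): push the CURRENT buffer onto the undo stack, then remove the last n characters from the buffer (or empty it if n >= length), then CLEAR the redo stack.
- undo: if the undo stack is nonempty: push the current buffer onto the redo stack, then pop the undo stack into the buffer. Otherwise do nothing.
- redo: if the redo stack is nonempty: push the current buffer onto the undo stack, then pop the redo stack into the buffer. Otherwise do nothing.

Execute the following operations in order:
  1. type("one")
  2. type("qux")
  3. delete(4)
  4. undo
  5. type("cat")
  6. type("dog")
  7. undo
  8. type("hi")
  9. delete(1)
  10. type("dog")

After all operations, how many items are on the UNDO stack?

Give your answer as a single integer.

Answer: 6

Derivation:
After op 1 (type): buf='one' undo_depth=1 redo_depth=0
After op 2 (type): buf='onequx' undo_depth=2 redo_depth=0
After op 3 (delete): buf='on' undo_depth=3 redo_depth=0
After op 4 (undo): buf='onequx' undo_depth=2 redo_depth=1
After op 5 (type): buf='onequxcat' undo_depth=3 redo_depth=0
After op 6 (type): buf='onequxcatdog' undo_depth=4 redo_depth=0
After op 7 (undo): buf='onequxcat' undo_depth=3 redo_depth=1
After op 8 (type): buf='onequxcathi' undo_depth=4 redo_depth=0
After op 9 (delete): buf='onequxcath' undo_depth=5 redo_depth=0
After op 10 (type): buf='onequxcathdog' undo_depth=6 redo_depth=0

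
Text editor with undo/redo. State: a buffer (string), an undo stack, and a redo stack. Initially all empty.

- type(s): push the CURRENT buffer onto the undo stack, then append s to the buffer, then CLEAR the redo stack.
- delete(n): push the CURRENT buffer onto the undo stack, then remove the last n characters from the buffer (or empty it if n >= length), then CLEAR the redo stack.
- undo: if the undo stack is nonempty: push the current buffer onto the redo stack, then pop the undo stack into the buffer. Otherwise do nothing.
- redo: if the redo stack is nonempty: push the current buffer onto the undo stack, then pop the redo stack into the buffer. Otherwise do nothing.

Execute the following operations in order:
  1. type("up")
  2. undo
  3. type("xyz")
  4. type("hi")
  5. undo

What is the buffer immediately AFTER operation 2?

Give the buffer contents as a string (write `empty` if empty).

After op 1 (type): buf='up' undo_depth=1 redo_depth=0
After op 2 (undo): buf='(empty)' undo_depth=0 redo_depth=1

Answer: empty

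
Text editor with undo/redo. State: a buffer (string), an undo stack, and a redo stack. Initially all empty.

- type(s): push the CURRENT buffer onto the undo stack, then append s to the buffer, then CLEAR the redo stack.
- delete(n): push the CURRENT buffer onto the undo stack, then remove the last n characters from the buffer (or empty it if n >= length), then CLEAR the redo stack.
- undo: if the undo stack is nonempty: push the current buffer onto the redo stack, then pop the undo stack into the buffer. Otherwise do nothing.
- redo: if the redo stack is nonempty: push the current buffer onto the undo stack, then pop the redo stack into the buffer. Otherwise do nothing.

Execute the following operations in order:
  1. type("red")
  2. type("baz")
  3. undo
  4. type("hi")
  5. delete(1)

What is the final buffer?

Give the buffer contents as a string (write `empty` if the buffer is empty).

After op 1 (type): buf='red' undo_depth=1 redo_depth=0
After op 2 (type): buf='redbaz' undo_depth=2 redo_depth=0
After op 3 (undo): buf='red' undo_depth=1 redo_depth=1
After op 4 (type): buf='redhi' undo_depth=2 redo_depth=0
After op 5 (delete): buf='redh' undo_depth=3 redo_depth=0

Answer: redh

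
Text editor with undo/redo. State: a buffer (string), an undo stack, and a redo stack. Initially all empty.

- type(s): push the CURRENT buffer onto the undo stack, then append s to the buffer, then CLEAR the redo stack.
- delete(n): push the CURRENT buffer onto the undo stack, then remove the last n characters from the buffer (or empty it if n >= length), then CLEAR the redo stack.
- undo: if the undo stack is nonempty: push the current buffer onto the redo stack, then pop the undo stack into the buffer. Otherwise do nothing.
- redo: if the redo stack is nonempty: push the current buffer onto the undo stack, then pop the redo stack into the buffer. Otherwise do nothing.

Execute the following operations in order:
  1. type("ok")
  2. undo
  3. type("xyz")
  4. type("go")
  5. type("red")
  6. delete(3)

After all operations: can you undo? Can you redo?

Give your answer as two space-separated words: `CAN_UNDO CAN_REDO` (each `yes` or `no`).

Answer: yes no

Derivation:
After op 1 (type): buf='ok' undo_depth=1 redo_depth=0
After op 2 (undo): buf='(empty)' undo_depth=0 redo_depth=1
After op 3 (type): buf='xyz' undo_depth=1 redo_depth=0
After op 4 (type): buf='xyzgo' undo_depth=2 redo_depth=0
After op 5 (type): buf='xyzgored' undo_depth=3 redo_depth=0
After op 6 (delete): buf='xyzgo' undo_depth=4 redo_depth=0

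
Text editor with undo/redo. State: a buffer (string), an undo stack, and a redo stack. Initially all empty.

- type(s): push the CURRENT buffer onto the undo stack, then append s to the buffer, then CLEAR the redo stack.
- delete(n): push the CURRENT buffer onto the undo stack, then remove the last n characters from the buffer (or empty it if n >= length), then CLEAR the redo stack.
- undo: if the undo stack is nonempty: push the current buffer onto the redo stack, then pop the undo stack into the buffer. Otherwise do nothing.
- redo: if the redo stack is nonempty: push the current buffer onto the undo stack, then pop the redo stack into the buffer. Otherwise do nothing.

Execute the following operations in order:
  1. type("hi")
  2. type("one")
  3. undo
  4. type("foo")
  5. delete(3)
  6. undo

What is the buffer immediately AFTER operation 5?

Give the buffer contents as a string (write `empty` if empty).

After op 1 (type): buf='hi' undo_depth=1 redo_depth=0
After op 2 (type): buf='hione' undo_depth=2 redo_depth=0
After op 3 (undo): buf='hi' undo_depth=1 redo_depth=1
After op 4 (type): buf='hifoo' undo_depth=2 redo_depth=0
After op 5 (delete): buf='hi' undo_depth=3 redo_depth=0

Answer: hi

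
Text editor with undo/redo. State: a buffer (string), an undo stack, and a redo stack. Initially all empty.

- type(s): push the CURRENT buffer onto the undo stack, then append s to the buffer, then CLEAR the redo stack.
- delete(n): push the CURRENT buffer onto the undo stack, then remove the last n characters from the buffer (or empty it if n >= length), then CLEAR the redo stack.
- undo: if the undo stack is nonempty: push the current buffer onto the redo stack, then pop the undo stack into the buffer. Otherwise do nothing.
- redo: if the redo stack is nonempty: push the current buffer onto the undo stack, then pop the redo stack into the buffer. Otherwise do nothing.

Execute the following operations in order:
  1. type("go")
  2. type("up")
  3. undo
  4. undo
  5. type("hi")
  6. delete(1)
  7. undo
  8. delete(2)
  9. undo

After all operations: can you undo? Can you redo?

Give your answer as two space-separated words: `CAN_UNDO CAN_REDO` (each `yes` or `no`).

Answer: yes yes

Derivation:
After op 1 (type): buf='go' undo_depth=1 redo_depth=0
After op 2 (type): buf='goup' undo_depth=2 redo_depth=0
After op 3 (undo): buf='go' undo_depth=1 redo_depth=1
After op 4 (undo): buf='(empty)' undo_depth=0 redo_depth=2
After op 5 (type): buf='hi' undo_depth=1 redo_depth=0
After op 6 (delete): buf='h' undo_depth=2 redo_depth=0
After op 7 (undo): buf='hi' undo_depth=1 redo_depth=1
After op 8 (delete): buf='(empty)' undo_depth=2 redo_depth=0
After op 9 (undo): buf='hi' undo_depth=1 redo_depth=1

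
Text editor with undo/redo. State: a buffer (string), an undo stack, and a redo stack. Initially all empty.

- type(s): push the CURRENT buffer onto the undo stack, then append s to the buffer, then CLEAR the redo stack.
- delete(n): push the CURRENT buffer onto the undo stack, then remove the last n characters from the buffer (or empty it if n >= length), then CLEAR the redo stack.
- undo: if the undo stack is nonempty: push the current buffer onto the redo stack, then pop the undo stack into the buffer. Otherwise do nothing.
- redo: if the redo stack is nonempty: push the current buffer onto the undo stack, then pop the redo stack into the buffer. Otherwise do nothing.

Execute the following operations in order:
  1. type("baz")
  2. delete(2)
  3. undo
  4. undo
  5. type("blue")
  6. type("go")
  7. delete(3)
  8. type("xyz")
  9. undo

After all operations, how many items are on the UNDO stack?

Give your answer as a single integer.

After op 1 (type): buf='baz' undo_depth=1 redo_depth=0
After op 2 (delete): buf='b' undo_depth=2 redo_depth=0
After op 3 (undo): buf='baz' undo_depth=1 redo_depth=1
After op 4 (undo): buf='(empty)' undo_depth=0 redo_depth=2
After op 5 (type): buf='blue' undo_depth=1 redo_depth=0
After op 6 (type): buf='bluego' undo_depth=2 redo_depth=0
After op 7 (delete): buf='blu' undo_depth=3 redo_depth=0
After op 8 (type): buf='bluxyz' undo_depth=4 redo_depth=0
After op 9 (undo): buf='blu' undo_depth=3 redo_depth=1

Answer: 3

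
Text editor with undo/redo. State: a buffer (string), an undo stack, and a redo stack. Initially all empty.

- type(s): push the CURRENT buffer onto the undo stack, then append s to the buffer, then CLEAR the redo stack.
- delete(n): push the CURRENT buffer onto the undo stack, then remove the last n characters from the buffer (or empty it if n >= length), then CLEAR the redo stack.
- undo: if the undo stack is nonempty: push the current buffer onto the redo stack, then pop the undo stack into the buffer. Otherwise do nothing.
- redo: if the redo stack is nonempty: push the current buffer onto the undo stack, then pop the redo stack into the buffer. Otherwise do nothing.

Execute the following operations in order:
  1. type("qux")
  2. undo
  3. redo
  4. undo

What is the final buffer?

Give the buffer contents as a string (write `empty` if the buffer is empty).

Answer: empty

Derivation:
After op 1 (type): buf='qux' undo_depth=1 redo_depth=0
After op 2 (undo): buf='(empty)' undo_depth=0 redo_depth=1
After op 3 (redo): buf='qux' undo_depth=1 redo_depth=0
After op 4 (undo): buf='(empty)' undo_depth=0 redo_depth=1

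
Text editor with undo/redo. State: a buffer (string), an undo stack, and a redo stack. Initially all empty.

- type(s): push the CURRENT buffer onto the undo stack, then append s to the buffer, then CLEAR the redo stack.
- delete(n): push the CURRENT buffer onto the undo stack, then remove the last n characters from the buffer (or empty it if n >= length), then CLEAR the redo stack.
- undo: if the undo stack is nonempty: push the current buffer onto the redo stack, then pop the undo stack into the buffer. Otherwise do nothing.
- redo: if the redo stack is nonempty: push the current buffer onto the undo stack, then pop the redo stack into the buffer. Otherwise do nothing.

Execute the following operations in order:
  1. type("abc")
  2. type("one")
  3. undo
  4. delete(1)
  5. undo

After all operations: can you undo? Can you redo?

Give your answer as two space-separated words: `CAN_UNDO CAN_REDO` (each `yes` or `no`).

After op 1 (type): buf='abc' undo_depth=1 redo_depth=0
After op 2 (type): buf='abcone' undo_depth=2 redo_depth=0
After op 3 (undo): buf='abc' undo_depth=1 redo_depth=1
After op 4 (delete): buf='ab' undo_depth=2 redo_depth=0
After op 5 (undo): buf='abc' undo_depth=1 redo_depth=1

Answer: yes yes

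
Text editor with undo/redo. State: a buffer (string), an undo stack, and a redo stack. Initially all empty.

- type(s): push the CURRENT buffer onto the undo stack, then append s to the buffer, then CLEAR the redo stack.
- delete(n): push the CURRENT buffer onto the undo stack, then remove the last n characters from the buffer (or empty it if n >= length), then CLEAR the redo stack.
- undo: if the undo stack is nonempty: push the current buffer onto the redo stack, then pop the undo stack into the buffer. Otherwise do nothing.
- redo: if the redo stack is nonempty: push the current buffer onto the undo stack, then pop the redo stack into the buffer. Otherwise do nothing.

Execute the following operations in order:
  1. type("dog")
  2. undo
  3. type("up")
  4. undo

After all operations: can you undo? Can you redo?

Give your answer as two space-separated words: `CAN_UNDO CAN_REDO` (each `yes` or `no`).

After op 1 (type): buf='dog' undo_depth=1 redo_depth=0
After op 2 (undo): buf='(empty)' undo_depth=0 redo_depth=1
After op 3 (type): buf='up' undo_depth=1 redo_depth=0
After op 4 (undo): buf='(empty)' undo_depth=0 redo_depth=1

Answer: no yes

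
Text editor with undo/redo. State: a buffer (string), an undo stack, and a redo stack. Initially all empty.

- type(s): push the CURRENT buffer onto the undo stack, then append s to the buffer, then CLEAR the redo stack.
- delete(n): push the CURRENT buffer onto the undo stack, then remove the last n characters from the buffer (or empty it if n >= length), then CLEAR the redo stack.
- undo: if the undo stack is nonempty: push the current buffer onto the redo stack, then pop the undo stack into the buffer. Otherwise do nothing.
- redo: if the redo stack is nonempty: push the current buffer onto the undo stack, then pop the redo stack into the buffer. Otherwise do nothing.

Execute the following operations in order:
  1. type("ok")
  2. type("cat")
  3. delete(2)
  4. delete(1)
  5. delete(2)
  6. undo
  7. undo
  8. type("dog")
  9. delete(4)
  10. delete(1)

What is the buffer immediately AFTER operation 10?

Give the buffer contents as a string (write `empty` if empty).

Answer: o

Derivation:
After op 1 (type): buf='ok' undo_depth=1 redo_depth=0
After op 2 (type): buf='okcat' undo_depth=2 redo_depth=0
After op 3 (delete): buf='okc' undo_depth=3 redo_depth=0
After op 4 (delete): buf='ok' undo_depth=4 redo_depth=0
After op 5 (delete): buf='(empty)' undo_depth=5 redo_depth=0
After op 6 (undo): buf='ok' undo_depth=4 redo_depth=1
After op 7 (undo): buf='okc' undo_depth=3 redo_depth=2
After op 8 (type): buf='okcdog' undo_depth=4 redo_depth=0
After op 9 (delete): buf='ok' undo_depth=5 redo_depth=0
After op 10 (delete): buf='o' undo_depth=6 redo_depth=0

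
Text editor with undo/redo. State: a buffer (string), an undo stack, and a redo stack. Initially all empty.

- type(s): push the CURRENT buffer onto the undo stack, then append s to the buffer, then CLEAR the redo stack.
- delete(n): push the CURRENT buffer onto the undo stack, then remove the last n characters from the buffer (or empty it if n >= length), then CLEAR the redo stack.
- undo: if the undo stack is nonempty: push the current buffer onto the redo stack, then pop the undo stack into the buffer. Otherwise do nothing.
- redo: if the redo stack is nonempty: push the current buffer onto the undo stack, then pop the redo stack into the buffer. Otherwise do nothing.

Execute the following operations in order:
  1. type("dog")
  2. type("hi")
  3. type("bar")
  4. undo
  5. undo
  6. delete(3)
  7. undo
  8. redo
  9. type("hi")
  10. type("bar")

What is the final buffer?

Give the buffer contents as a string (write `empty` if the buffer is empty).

After op 1 (type): buf='dog' undo_depth=1 redo_depth=0
After op 2 (type): buf='doghi' undo_depth=2 redo_depth=0
After op 3 (type): buf='doghibar' undo_depth=3 redo_depth=0
After op 4 (undo): buf='doghi' undo_depth=2 redo_depth=1
After op 5 (undo): buf='dog' undo_depth=1 redo_depth=2
After op 6 (delete): buf='(empty)' undo_depth=2 redo_depth=0
After op 7 (undo): buf='dog' undo_depth=1 redo_depth=1
After op 8 (redo): buf='(empty)' undo_depth=2 redo_depth=0
After op 9 (type): buf='hi' undo_depth=3 redo_depth=0
After op 10 (type): buf='hibar' undo_depth=4 redo_depth=0

Answer: hibar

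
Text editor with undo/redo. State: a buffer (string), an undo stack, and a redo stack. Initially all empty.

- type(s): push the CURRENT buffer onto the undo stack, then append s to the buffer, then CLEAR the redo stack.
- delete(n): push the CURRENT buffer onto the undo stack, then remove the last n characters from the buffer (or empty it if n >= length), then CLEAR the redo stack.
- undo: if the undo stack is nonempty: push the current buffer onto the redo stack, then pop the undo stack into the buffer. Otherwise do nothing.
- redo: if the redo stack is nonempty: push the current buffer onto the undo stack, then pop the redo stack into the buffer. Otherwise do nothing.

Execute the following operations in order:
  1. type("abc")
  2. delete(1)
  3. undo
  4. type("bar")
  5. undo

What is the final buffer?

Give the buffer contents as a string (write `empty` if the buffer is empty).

Answer: abc

Derivation:
After op 1 (type): buf='abc' undo_depth=1 redo_depth=0
After op 2 (delete): buf='ab' undo_depth=2 redo_depth=0
After op 3 (undo): buf='abc' undo_depth=1 redo_depth=1
After op 4 (type): buf='abcbar' undo_depth=2 redo_depth=0
After op 5 (undo): buf='abc' undo_depth=1 redo_depth=1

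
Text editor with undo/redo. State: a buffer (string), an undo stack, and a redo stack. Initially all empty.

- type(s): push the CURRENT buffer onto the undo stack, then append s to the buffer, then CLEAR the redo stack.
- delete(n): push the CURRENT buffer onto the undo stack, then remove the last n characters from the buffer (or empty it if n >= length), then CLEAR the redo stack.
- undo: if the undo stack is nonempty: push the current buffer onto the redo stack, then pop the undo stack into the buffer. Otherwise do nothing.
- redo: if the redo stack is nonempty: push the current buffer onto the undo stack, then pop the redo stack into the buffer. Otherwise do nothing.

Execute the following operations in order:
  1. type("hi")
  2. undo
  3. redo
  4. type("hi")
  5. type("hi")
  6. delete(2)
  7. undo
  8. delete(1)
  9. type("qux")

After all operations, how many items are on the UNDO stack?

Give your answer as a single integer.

After op 1 (type): buf='hi' undo_depth=1 redo_depth=0
After op 2 (undo): buf='(empty)' undo_depth=0 redo_depth=1
After op 3 (redo): buf='hi' undo_depth=1 redo_depth=0
After op 4 (type): buf='hihi' undo_depth=2 redo_depth=0
After op 5 (type): buf='hihihi' undo_depth=3 redo_depth=0
After op 6 (delete): buf='hihi' undo_depth=4 redo_depth=0
After op 7 (undo): buf='hihihi' undo_depth=3 redo_depth=1
After op 8 (delete): buf='hihih' undo_depth=4 redo_depth=0
After op 9 (type): buf='hihihqux' undo_depth=5 redo_depth=0

Answer: 5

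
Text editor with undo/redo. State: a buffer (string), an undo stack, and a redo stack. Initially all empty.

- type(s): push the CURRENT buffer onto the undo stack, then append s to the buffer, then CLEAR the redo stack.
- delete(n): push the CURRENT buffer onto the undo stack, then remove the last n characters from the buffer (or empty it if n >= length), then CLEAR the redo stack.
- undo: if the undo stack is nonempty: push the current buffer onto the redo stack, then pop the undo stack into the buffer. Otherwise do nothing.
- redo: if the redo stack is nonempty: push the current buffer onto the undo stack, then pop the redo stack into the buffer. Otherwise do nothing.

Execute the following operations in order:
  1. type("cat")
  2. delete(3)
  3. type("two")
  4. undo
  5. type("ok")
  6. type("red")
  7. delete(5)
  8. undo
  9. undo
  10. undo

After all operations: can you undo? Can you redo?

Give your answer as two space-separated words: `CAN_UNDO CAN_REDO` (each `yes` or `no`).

Answer: yes yes

Derivation:
After op 1 (type): buf='cat' undo_depth=1 redo_depth=0
After op 2 (delete): buf='(empty)' undo_depth=2 redo_depth=0
After op 3 (type): buf='two' undo_depth=3 redo_depth=0
After op 4 (undo): buf='(empty)' undo_depth=2 redo_depth=1
After op 5 (type): buf='ok' undo_depth=3 redo_depth=0
After op 6 (type): buf='okred' undo_depth=4 redo_depth=0
After op 7 (delete): buf='(empty)' undo_depth=5 redo_depth=0
After op 8 (undo): buf='okred' undo_depth=4 redo_depth=1
After op 9 (undo): buf='ok' undo_depth=3 redo_depth=2
After op 10 (undo): buf='(empty)' undo_depth=2 redo_depth=3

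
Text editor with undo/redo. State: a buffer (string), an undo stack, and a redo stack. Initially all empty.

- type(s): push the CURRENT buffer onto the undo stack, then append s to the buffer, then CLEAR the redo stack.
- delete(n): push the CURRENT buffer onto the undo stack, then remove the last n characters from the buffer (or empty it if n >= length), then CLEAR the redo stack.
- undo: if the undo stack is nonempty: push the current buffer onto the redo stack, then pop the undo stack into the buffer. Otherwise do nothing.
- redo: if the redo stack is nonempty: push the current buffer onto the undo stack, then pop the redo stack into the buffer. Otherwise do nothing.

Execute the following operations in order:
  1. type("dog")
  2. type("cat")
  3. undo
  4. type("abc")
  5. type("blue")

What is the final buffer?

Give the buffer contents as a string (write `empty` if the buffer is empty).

Answer: dogabcblue

Derivation:
After op 1 (type): buf='dog' undo_depth=1 redo_depth=0
After op 2 (type): buf='dogcat' undo_depth=2 redo_depth=0
After op 3 (undo): buf='dog' undo_depth=1 redo_depth=1
After op 4 (type): buf='dogabc' undo_depth=2 redo_depth=0
After op 5 (type): buf='dogabcblue' undo_depth=3 redo_depth=0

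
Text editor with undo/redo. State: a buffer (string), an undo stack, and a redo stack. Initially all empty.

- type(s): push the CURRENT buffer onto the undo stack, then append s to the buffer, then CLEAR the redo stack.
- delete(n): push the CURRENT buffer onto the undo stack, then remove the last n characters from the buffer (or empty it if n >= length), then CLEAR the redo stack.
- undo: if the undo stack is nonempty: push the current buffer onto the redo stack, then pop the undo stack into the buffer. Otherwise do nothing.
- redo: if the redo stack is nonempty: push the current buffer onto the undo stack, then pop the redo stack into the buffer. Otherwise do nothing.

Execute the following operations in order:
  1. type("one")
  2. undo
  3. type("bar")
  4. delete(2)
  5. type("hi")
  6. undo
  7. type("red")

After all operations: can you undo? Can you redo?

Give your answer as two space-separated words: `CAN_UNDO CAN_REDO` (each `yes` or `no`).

Answer: yes no

Derivation:
After op 1 (type): buf='one' undo_depth=1 redo_depth=0
After op 2 (undo): buf='(empty)' undo_depth=0 redo_depth=1
After op 3 (type): buf='bar' undo_depth=1 redo_depth=0
After op 4 (delete): buf='b' undo_depth=2 redo_depth=0
After op 5 (type): buf='bhi' undo_depth=3 redo_depth=0
After op 6 (undo): buf='b' undo_depth=2 redo_depth=1
After op 7 (type): buf='bred' undo_depth=3 redo_depth=0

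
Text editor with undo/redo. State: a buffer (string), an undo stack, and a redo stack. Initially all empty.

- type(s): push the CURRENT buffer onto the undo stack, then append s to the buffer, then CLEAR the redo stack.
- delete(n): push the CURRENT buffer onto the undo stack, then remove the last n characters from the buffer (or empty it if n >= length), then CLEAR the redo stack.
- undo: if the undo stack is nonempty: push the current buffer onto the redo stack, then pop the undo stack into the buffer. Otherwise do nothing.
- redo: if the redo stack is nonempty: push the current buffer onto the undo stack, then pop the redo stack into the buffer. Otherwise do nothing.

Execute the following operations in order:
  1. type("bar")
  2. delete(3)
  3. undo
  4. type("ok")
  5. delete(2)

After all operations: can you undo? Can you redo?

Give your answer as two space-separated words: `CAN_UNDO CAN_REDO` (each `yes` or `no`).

After op 1 (type): buf='bar' undo_depth=1 redo_depth=0
After op 2 (delete): buf='(empty)' undo_depth=2 redo_depth=0
After op 3 (undo): buf='bar' undo_depth=1 redo_depth=1
After op 4 (type): buf='barok' undo_depth=2 redo_depth=0
After op 5 (delete): buf='bar' undo_depth=3 redo_depth=0

Answer: yes no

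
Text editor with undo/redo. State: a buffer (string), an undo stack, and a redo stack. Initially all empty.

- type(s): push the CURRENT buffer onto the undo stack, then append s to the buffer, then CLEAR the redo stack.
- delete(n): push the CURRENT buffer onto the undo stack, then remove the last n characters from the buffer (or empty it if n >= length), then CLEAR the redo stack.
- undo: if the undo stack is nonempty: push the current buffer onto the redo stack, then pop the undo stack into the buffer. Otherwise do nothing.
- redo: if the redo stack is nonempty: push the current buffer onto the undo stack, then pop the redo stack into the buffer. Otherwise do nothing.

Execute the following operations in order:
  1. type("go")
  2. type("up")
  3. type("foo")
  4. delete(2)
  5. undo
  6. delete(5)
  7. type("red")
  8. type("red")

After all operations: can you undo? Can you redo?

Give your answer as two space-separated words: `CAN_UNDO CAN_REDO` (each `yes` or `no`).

Answer: yes no

Derivation:
After op 1 (type): buf='go' undo_depth=1 redo_depth=0
After op 2 (type): buf='goup' undo_depth=2 redo_depth=0
After op 3 (type): buf='goupfoo' undo_depth=3 redo_depth=0
After op 4 (delete): buf='goupf' undo_depth=4 redo_depth=0
After op 5 (undo): buf='goupfoo' undo_depth=3 redo_depth=1
After op 6 (delete): buf='go' undo_depth=4 redo_depth=0
After op 7 (type): buf='gored' undo_depth=5 redo_depth=0
After op 8 (type): buf='goredred' undo_depth=6 redo_depth=0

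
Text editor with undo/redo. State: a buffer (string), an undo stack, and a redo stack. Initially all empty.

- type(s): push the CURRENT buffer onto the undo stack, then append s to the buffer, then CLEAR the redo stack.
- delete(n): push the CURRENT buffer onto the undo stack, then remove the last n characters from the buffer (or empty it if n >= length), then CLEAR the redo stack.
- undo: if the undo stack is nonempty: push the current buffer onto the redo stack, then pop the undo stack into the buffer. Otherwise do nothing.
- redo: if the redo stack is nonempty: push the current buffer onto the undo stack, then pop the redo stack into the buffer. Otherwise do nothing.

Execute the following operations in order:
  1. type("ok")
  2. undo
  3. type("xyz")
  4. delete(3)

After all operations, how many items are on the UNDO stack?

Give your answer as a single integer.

Answer: 2

Derivation:
After op 1 (type): buf='ok' undo_depth=1 redo_depth=0
After op 2 (undo): buf='(empty)' undo_depth=0 redo_depth=1
After op 3 (type): buf='xyz' undo_depth=1 redo_depth=0
After op 4 (delete): buf='(empty)' undo_depth=2 redo_depth=0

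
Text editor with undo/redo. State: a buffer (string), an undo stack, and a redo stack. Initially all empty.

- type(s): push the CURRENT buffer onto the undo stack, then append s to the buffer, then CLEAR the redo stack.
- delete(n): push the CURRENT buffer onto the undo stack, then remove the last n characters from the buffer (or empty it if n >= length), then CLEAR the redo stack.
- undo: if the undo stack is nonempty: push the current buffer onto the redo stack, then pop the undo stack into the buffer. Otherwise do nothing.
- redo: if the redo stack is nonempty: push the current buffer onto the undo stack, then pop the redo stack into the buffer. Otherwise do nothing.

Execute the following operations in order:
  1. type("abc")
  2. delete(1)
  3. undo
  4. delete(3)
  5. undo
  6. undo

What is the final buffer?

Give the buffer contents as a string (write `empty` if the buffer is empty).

After op 1 (type): buf='abc' undo_depth=1 redo_depth=0
After op 2 (delete): buf='ab' undo_depth=2 redo_depth=0
After op 3 (undo): buf='abc' undo_depth=1 redo_depth=1
After op 4 (delete): buf='(empty)' undo_depth=2 redo_depth=0
After op 5 (undo): buf='abc' undo_depth=1 redo_depth=1
After op 6 (undo): buf='(empty)' undo_depth=0 redo_depth=2

Answer: empty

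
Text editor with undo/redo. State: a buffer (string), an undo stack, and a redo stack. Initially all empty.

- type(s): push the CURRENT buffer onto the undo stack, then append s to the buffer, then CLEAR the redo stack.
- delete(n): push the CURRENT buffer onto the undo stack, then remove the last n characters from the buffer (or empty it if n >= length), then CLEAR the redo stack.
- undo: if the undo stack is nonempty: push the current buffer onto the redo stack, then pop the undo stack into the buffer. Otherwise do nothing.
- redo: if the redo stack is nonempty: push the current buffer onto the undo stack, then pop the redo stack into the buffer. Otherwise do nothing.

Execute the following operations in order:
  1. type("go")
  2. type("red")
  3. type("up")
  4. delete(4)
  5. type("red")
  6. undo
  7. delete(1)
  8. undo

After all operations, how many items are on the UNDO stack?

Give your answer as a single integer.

Answer: 4

Derivation:
After op 1 (type): buf='go' undo_depth=1 redo_depth=0
After op 2 (type): buf='gored' undo_depth=2 redo_depth=0
After op 3 (type): buf='goredup' undo_depth=3 redo_depth=0
After op 4 (delete): buf='gor' undo_depth=4 redo_depth=0
After op 5 (type): buf='gorred' undo_depth=5 redo_depth=0
After op 6 (undo): buf='gor' undo_depth=4 redo_depth=1
After op 7 (delete): buf='go' undo_depth=5 redo_depth=0
After op 8 (undo): buf='gor' undo_depth=4 redo_depth=1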